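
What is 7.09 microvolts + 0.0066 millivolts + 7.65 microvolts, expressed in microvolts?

21.34 microvolts

In microvolts:
  7.09 microvolts → 7.09
  0.0066 millivolts = 0.0066 × 10³ microvolts = 6.6
  7.65 microvolts → 7.65
Sum: 7.09 + 6.6 + 7.65 = 21.34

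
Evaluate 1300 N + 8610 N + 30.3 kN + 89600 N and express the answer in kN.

129.81 kN

In kN:
  1300 N = 1300 × 10^-3 kN = 1.3
  8610 N = 8610 × 10^-3 kN = 8.61
  30.3 kN → 30.3
  89600 N = 89600 × 10^-3 kN = 89.6
Sum: 1.3 + 8.61 + 30.3 + 89.6 = 129.81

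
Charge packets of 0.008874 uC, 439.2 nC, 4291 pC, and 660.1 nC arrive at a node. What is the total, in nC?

In nC:
  0.008874 uC = 0.008874e3 nC = 8.874
  439.2 nC → 439.2
  4291 pC = 4291e-3 nC = 4.291
  660.1 nC → 660.1
Sum: 8.874 + 439.2 + 4.291 + 660.1 = 1112.465

1112.465 nC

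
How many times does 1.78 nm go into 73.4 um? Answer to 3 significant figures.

41200

(73.4 × 10^-6) / (1.78 × 10^-9) = 41.24 × 10^3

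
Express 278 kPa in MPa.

kilo = 10^3, mega = 10^6; factor is 10^-3.
278 × 10^-3 = 0.278

0.278 MPa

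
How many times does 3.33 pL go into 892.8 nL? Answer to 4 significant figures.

268100

(892.8 × 10^-9) / (3.33 × 10^-12) = 268.11 × 10^3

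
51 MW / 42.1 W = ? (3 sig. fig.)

1210000

(51e6) / (42.1) = 1.211e6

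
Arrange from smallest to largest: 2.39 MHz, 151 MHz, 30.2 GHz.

2.39 MHz < 151 MHz < 30.2 GHz

2.39 MHz = 2390000 Hz
151 MHz = 151000000 Hz
30.2 GHz = 30200000000 Hz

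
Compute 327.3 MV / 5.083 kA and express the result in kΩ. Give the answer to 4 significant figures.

(327.3e6) / (5.083e3) = 64.3911e3 Ω

64.39 kΩ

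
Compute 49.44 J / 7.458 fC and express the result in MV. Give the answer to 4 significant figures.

6629000000 MV

(49.44) / (7.458 × 10^-15) = 6.62912 × 10^15 V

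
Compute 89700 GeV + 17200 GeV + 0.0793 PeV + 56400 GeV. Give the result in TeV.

242.6 TeV

In TeV:
  89700 GeV = 89700e-3 TeV = 89.7
  17200 GeV = 17200e-3 TeV = 17.2
  0.0793 PeV = 0.0793e3 TeV = 79.3
  56400 GeV = 56400e-3 TeV = 56.4
Sum: 89.7 + 17.2 + 79.3 + 56.4 = 242.6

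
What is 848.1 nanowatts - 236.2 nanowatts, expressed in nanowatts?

611.9 nanowatts

In nanowatts:
  848.1 nanowatts → 848.1
  236.2 nanowatts → 236.2
Difference: 848.1 - 236.2 = 611.9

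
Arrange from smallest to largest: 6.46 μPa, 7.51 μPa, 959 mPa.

6.46 μPa < 7.51 μPa < 959 mPa

6.46 μPa = 0.00000646 Pa
7.51 μPa = 0.00000751 Pa
959 mPa = 0.959 Pa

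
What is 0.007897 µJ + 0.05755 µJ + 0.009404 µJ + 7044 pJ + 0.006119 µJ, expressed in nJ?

88.014 nJ

In nJ:
  0.007897 µJ = 0.007897 × 10^3 nJ = 7.897
  0.05755 µJ = 0.05755 × 10^3 nJ = 57.55
  0.009404 µJ = 0.009404 × 10^3 nJ = 9.404
  7044 pJ = 7044 × 10^-3 nJ = 7.044
  0.006119 µJ = 0.006119 × 10^3 nJ = 6.119
Sum: 7.897 + 57.55 + 9.404 + 7.044 + 6.119 = 88.014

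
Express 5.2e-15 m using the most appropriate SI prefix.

5.2 fm

= 5.2e-15 m; 1e-15 is femto.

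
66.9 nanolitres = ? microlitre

nano = 10⁻⁹, micro = 10⁻⁶; factor is 10⁻³.
66.9 × 10⁻³ = 0.0669

0.0669 microlitres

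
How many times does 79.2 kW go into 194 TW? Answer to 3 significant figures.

(194 × 10¹²) / (79.2 × 10³) = 2.449 × 10⁹

2450000000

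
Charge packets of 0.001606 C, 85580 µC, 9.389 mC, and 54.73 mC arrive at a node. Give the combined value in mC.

151.305 mC

In mC:
  0.001606 C = 0.001606 × 10³ mC = 1.606
  85580 µC = 85580 × 10⁻³ mC = 85.58
  9.389 mC → 9.389
  54.73 mC → 54.73
Sum: 1.606 + 85.58 + 9.389 + 54.73 = 151.305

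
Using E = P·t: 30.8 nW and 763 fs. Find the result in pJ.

30.8 × 10^-9 × 763 × 10^-15 = 23500.4 × 10^-24 J

0.0000000235004 pJ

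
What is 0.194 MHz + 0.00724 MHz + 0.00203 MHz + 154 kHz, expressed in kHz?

In kHz:
  0.194 MHz = 0.194 × 10^3 kHz = 194
  0.00724 MHz = 0.00724 × 10^3 kHz = 7.24
  0.00203 MHz = 0.00203 × 10^3 kHz = 2.03
  154 kHz → 154
Sum: 194 + 7.24 + 2.03 + 154 = 357.27

357.27 kHz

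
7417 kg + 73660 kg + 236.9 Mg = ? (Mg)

In Mg:
  7417 kg = 7417 × 10^-3 Mg = 7.417
  73660 kg = 73660 × 10^-3 Mg = 73.66
  236.9 Mg → 236.9
Sum: 7.417 + 73.66 + 236.9 = 317.977

317.977 Mg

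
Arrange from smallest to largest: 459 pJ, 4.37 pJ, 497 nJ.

4.37 pJ < 459 pJ < 497 nJ

459 pJ = 0.000000000459 J
4.37 pJ = 0.00000000000437 J
497 nJ = 0.000000497 J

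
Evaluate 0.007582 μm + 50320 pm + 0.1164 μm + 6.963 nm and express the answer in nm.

In nm:
  0.007582 μm = 0.007582 × 10³ nm = 7.582
  50320 pm = 50320 × 10⁻³ nm = 50.32
  0.1164 μm = 0.1164 × 10³ nm = 116.4
  6.963 nm → 6.963
Sum: 7.582 + 50.32 + 116.4 + 6.963 = 181.265

181.265 nm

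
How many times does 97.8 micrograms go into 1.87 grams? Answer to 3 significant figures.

(1.87) / (97.8 × 10⁻⁶) = 0.01912 × 10⁶

19100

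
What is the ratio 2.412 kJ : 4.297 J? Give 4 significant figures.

(2.412e3) / (4.297) = 0.56132e3

561.3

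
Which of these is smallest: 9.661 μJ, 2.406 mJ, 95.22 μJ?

9.661 μJ = 0.000009661 J
2.406 mJ = 0.002406 J
95.22 μJ = 0.00009522 J

9.661 μJ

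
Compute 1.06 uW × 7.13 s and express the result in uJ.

7.5578 uJ

1.06 × 10⁻⁶ × 7.13 = 7.5578 × 10⁻⁶ J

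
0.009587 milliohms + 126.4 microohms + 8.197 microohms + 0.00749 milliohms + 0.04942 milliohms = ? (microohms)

201.094 microohms

In microohms:
  0.009587 milliohms = 0.009587e3 microohms = 9.587
  126.4 microohms → 126.4
  8.197 microohms → 8.197
  0.00749 milliohms = 0.00749e3 microohms = 7.49
  0.04942 milliohms = 0.04942e3 microohms = 49.42
Sum: 9.587 + 126.4 + 8.197 + 7.49 + 49.42 = 201.094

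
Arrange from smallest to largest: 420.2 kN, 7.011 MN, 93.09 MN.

420.2 kN = 420200 N
7.011 MN = 7011000 N
93.09 MN = 93090000 N

420.2 kN < 7.011 MN < 93.09 MN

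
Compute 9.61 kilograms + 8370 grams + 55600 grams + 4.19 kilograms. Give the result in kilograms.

In kilograms:
  9.61 kilograms → 9.61
  8370 grams = 8370 × 10^-3 kilograms = 8.37
  55600 grams = 55600 × 10^-3 kilograms = 55.6
  4.19 kilograms → 4.19
Sum: 9.61 + 8.37 + 55.6 + 4.19 = 77.77

77.77 kilograms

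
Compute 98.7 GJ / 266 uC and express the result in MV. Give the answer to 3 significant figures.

(98.7 × 10⁹) / (266 × 10⁻⁶) = 0.37105 × 10¹⁵ V

371000000 MV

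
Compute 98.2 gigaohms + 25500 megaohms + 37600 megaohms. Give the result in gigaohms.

In gigaohms:
  98.2 gigaohms → 98.2
  25500 megaohms = 25500e-3 gigaohms = 25.5
  37600 megaohms = 37600e-3 gigaohms = 37.6
Sum: 98.2 + 25.5 + 37.6 = 161.3

161.3 gigaohms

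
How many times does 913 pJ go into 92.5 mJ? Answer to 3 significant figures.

101000000

(92.5e-3) / (913e-12) = 0.1013e9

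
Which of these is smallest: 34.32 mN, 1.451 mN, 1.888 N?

1.451 mN

34.32 mN = 0.03432 N
1.451 mN = 0.001451 N
1.888 N = 1.888 N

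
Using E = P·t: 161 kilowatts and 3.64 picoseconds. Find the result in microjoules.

0.58604 microjoules

161 × 10³ × 3.64 × 10⁻¹² = 586.04 × 10⁻⁹ J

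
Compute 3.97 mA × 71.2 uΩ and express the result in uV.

0.282664 uV

3.97 × 10^-3 × 71.2 × 10^-6 = 282.664 × 10^-9 V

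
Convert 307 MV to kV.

307000 kV

mega = 10^6, kilo = 10^3; factor is 10^3.
307 × 10^3 = 307000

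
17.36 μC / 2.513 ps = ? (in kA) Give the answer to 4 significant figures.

(17.36 × 10^-6) / (2.513 × 10^-12) = 6.90808 × 10^6 A

6908 kA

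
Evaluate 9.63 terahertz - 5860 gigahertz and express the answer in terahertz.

3.77 terahertz

In terahertz:
  9.63 terahertz → 9.63
  5860 gigahertz = 5860 × 10^-3 terahertz = 5.86
Difference: 9.63 - 5.86 = 3.77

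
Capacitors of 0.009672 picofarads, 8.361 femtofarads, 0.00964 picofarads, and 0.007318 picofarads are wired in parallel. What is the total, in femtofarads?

34.991 femtofarads

In femtofarads:
  0.009672 picofarads = 0.009672 × 10^3 femtofarads = 9.672
  8.361 femtofarads → 8.361
  0.00964 picofarads = 0.00964 × 10^3 femtofarads = 9.64
  0.007318 picofarads = 0.007318 × 10^3 femtofarads = 7.318
Sum: 9.672 + 8.361 + 9.64 + 7.318 = 34.991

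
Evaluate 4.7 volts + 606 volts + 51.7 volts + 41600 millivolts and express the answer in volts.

704 volts

In volts:
  4.7 volts → 4.7
  606 volts → 606
  51.7 volts → 51.7
  41600 millivolts = 41600 × 10^-3 volts = 41.6
Sum: 4.7 + 606 + 51.7 + 41.6 = 704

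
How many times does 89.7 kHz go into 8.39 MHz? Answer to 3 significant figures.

(8.39 × 10⁶) / (89.7 × 10³) = 0.09353 × 10³

93.5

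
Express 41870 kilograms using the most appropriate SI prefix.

= 41.87e6 grams; 1e6 is mega.

41.87 megagrams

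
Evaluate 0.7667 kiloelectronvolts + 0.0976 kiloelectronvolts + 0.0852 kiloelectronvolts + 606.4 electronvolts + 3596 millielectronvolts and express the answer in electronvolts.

1559.496 electronvolts

In electronvolts:
  0.7667 kiloelectronvolts = 0.7667 × 10³ electronvolts = 766.7
  0.0976 kiloelectronvolts = 0.0976 × 10³ electronvolts = 97.6
  0.0852 kiloelectronvolts = 0.0852 × 10³ electronvolts = 85.2
  606.4 electronvolts → 606.4
  3596 millielectronvolts = 3596 × 10⁻³ electronvolts = 3.596
Sum: 766.7 + 97.6 + 85.2 + 606.4 + 3.596 = 1559.496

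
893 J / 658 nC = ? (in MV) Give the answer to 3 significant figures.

(893) / (658 × 10^-9) = 1.3571 × 10^9 V

1360 MV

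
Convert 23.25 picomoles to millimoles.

pico = 10^-12, milli = 10^-3; factor is 10^-9.
23.25 × 10^-9 = 0.00000002325

0.00000002325 millimoles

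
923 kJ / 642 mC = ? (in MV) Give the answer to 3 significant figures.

(923 × 10³) / (642 × 10⁻³) = 1.4377 × 10⁶ V

1.44 MV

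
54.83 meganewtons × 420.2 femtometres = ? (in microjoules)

23.039566 microjoules

54.83 × 10^6 × 420.2 × 10^-15 = 23039.566 × 10^-9 J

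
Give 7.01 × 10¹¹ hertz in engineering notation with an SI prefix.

= 701 × 10⁹ hertz; 10⁹ is giga.

701 gigahertz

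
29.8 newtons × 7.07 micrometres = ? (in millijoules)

29.8 × 7.07 × 10^-6 = 210.686 × 10^-6 J

0.210686 millijoules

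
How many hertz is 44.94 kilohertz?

44940 hertz

kilo = 10³, (no prefix) = 10⁰; factor is 10³.
44.94 × 10³ = 44940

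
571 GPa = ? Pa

giga = 10^9, (no prefix) = 10^0; factor is 10^9.
571 × 10^9 = 571000000000

571000000000 Pa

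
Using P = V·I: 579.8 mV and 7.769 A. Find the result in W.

4.5044662 W

579.8 × 10^-3 × 7.769 = 4504.4662 × 10^-3 W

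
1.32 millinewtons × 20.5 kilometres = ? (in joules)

27.06 joules

1.32e-3 × 20.5e3 = 27.06 J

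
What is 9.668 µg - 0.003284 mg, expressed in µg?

6.384 µg

In µg:
  9.668 µg → 9.668
  0.003284 mg = 0.003284 × 10^3 µg = 3.284
Difference: 9.668 - 3.284 = 6.384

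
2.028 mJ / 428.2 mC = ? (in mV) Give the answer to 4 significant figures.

4.736 mV

(2.028e-3) / (428.2e-3) = 0.0047361 V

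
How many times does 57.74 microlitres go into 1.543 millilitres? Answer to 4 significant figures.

(1.543e-3) / (57.74e-6) = 0.026723e3

26.72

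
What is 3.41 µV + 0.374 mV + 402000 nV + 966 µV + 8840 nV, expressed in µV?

In µV:
  3.41 µV → 3.41
  0.374 mV = 0.374 × 10^3 µV = 374
  402000 nV = 402000 × 10^-3 µV = 402
  966 µV → 966
  8840 nV = 8840 × 10^-3 µV = 8.84
Sum: 3.41 + 374 + 402 + 966 + 8.84 = 1754.25

1754.25 µV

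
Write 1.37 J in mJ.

(no prefix) = 1e0, milli = 1e-3; factor is 1e3.
1.37 × 1e3 = 1370

1370 mJ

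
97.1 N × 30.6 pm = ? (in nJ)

97.1 × 30.6 × 10^-12 = 2971.26 × 10^-12 J

2.97126 nJ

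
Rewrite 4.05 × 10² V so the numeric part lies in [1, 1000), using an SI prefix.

= 405 V; mantissa already in [1, 1000).

405 V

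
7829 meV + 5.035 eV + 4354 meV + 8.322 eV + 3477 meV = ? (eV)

29.017 eV

In eV:
  7829 meV = 7829 × 10⁻³ eV = 7.829
  5.035 eV → 5.035
  4354 meV = 4354 × 10⁻³ eV = 4.354
  8.322 eV → 8.322
  3477 meV = 3477 × 10⁻³ eV = 3.477
Sum: 7.829 + 5.035 + 4.354 + 8.322 + 3.477 = 29.017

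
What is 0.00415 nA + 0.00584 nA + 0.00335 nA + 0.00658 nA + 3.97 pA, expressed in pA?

23.89 pA

In pA:
  0.00415 nA = 0.00415e3 pA = 4.15
  0.00584 nA = 0.00584e3 pA = 5.84
  0.00335 nA = 0.00335e3 pA = 3.35
  0.00658 nA = 0.00658e3 pA = 6.58
  3.97 pA → 3.97
Sum: 4.15 + 5.84 + 3.35 + 6.58 + 3.97 = 23.89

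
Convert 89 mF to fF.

milli = 10⁻³, femto = 10⁻¹⁵; factor is 10¹².
89 × 10¹² = 89000000000000

89000000000000 fF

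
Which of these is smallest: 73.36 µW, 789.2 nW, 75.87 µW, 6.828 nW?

6.828 nW

73.36 µW = 0.00007336 W
789.2 nW = 0.0000007892 W
75.87 µW = 0.00007587 W
6.828 nW = 0.000000006828 W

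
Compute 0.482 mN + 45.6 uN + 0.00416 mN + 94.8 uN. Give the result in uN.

626.56 uN

In uN:
  0.482 mN = 0.482 × 10³ uN = 482
  45.6 uN → 45.6
  0.00416 mN = 0.00416 × 10³ uN = 4.16
  94.8 uN → 94.8
Sum: 482 + 45.6 + 4.16 + 94.8 = 626.56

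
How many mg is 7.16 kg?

7160000 mg

kilo = 10^3, milli = 10^-3; factor is 10^6.
7.16 × 10^6 = 7160000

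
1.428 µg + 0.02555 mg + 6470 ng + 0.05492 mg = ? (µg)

88.368 µg

In µg:
  1.428 µg → 1.428
  0.02555 mg = 0.02555 × 10³ µg = 25.55
  6470 ng = 6470 × 10⁻³ µg = 6.47
  0.05492 mg = 0.05492 × 10³ µg = 54.92
Sum: 1.428 + 25.55 + 6.47 + 54.92 = 88.368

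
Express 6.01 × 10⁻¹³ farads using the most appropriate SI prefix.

= 601 × 10⁻¹⁵ farads; 10⁻¹⁵ is femto.

601 femtofarads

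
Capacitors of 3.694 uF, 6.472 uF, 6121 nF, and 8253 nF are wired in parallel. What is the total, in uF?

24.54 uF

In uF:
  3.694 uF → 3.694
  6.472 uF → 6.472
  6121 nF = 6121 × 10^-3 uF = 6.121
  8253 nF = 8253 × 10^-3 uF = 8.253
Sum: 3.694 + 6.472 + 6.121 + 8.253 = 24.54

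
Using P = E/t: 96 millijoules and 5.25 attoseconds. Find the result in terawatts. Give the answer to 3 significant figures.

(96e-3) / (5.25e-18) = 18.286e15 W

18300 terawatts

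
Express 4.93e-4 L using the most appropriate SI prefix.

493 μL

= 493e-6 L; 1e-6 is micro.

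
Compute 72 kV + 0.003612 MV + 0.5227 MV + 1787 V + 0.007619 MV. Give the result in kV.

607.718 kV

In kV:
  72 kV → 72
  0.003612 MV = 0.003612 × 10^3 kV = 3.612
  0.5227 MV = 0.5227 × 10^3 kV = 522.7
  1787 V = 1787 × 10^-3 kV = 1.787
  0.007619 MV = 0.007619 × 10^3 kV = 7.619
Sum: 72 + 3.612 + 522.7 + 1.787 + 7.619 = 607.718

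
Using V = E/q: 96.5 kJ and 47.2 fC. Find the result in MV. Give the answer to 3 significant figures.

2040000000000 MV

(96.5e3) / (47.2e-15) = 2.0445e18 V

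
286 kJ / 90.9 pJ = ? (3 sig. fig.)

(286e3) / (90.9e-12) = 3.146e15

3150000000000000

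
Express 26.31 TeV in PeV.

tera = 1e12, peta = 1e15; factor is 1e-3.
26.31 × 1e-3 = 0.02631

0.02631 PeV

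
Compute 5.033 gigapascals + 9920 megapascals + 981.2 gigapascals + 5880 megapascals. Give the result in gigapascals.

1002.033 gigapascals

In gigapascals:
  5.033 gigapascals → 5.033
  9920 megapascals = 9920 × 10⁻³ gigapascals = 9.92
  981.2 gigapascals → 981.2
  5880 megapascals = 5880 × 10⁻³ gigapascals = 5.88
Sum: 5.033 + 9.92 + 981.2 + 5.88 = 1002.033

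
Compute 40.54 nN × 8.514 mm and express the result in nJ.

40.54 × 10^-9 × 8.514 × 10^-3 = 345.15756 × 10^-12 J

0.34515756 nJ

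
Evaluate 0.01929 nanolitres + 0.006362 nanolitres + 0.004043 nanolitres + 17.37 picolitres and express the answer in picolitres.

In picolitres:
  0.01929 nanolitres = 0.01929 × 10³ picolitres = 19.29
  0.006362 nanolitres = 0.006362 × 10³ picolitres = 6.362
  0.004043 nanolitres = 0.004043 × 10³ picolitres = 4.043
  17.37 picolitres → 17.37
Sum: 19.29 + 6.362 + 4.043 + 17.37 = 47.065

47.065 picolitres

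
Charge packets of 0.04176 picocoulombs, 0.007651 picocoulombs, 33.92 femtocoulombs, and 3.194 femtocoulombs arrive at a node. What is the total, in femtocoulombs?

86.525 femtocoulombs

In femtocoulombs:
  0.04176 picocoulombs = 0.04176 × 10³ femtocoulombs = 41.76
  0.007651 picocoulombs = 0.007651 × 10³ femtocoulombs = 7.651
  33.92 femtocoulombs → 33.92
  3.194 femtocoulombs → 3.194
Sum: 41.76 + 7.651 + 33.92 + 3.194 = 86.525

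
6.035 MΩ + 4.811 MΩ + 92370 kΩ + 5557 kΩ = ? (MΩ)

108.773 MΩ

In MΩ:
  6.035 MΩ → 6.035
  4.811 MΩ → 4.811
  92370 kΩ = 92370e-3 MΩ = 92.37
  5557 kΩ = 5557e-3 MΩ = 5.557
Sum: 6.035 + 4.811 + 92.37 + 5.557 = 108.773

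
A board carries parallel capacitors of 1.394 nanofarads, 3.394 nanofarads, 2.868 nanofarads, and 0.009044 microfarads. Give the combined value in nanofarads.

16.7 nanofarads

In nanofarads:
  1.394 nanofarads → 1.394
  3.394 nanofarads → 3.394
  2.868 nanofarads → 2.868
  0.009044 microfarads = 0.009044 × 10^3 nanofarads = 9.044
Sum: 1.394 + 3.394 + 2.868 + 9.044 = 16.7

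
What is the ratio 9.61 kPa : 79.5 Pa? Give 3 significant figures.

(9.61e3) / (79.5) = 0.1209e3

121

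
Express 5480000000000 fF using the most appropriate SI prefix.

5.48 mF

= 5.48 × 10⁻³ F; 10⁻³ is milli.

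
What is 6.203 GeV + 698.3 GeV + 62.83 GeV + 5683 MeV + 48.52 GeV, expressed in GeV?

821.536 GeV

In GeV:
  6.203 GeV → 6.203
  698.3 GeV → 698.3
  62.83 GeV → 62.83
  5683 MeV = 5683e-3 GeV = 5.683
  48.52 GeV → 48.52
Sum: 6.203 + 698.3 + 62.83 + 5.683 + 48.52 = 821.536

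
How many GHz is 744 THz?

744000 GHz

tera = 10¹², giga = 10⁹; factor is 10³.
744 × 10³ = 744000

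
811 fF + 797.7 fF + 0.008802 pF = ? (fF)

1617.502 fF

In fF:
  811 fF → 811
  797.7 fF → 797.7
  0.008802 pF = 0.008802e3 fF = 8.802
Sum: 811 + 797.7 + 8.802 = 1617.502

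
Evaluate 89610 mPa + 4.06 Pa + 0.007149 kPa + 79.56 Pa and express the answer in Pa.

180.379 Pa

In Pa:
  89610 mPa = 89610 × 10^-3 Pa = 89.61
  4.06 Pa → 4.06
  0.007149 kPa = 0.007149 × 10^3 Pa = 7.149
  79.56 Pa → 79.56
Sum: 89.61 + 4.06 + 7.149 + 79.56 = 180.379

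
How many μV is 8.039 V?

(no prefix) = 1e0, micro = 1e-6; factor is 1e6.
8.039 × 1e6 = 8039000

8039000 μV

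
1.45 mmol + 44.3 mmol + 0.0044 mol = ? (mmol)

50.15 mmol

In mmol:
  1.45 mmol → 1.45
  44.3 mmol → 44.3
  0.0044 mol = 0.0044e3 mmol = 4.4
Sum: 1.45 + 44.3 + 4.4 = 50.15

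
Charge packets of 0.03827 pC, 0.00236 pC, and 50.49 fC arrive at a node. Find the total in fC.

91.12 fC

In fC:
  0.03827 pC = 0.03827 × 10³ fC = 38.27
  0.00236 pC = 0.00236 × 10³ fC = 2.36
  50.49 fC → 50.49
Sum: 38.27 + 2.36 + 50.49 = 91.12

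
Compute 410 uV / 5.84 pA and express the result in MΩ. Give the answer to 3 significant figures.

70.2 MΩ

(410e-6) / (5.84e-12) = 70.205e6 Ω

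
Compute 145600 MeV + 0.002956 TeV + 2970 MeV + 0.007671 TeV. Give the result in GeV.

In GeV:
  145600 MeV = 145600 × 10⁻³ GeV = 145.6
  0.002956 TeV = 0.002956 × 10³ GeV = 2.956
  2970 MeV = 2970 × 10⁻³ GeV = 2.97
  0.007671 TeV = 0.007671 × 10³ GeV = 7.671
Sum: 145.6 + 2.956 + 2.97 + 7.671 = 159.197

159.197 GeV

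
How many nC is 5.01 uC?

micro = 10⁻⁶, nano = 10⁻⁹; factor is 10³.
5.01 × 10³ = 5010

5010 nC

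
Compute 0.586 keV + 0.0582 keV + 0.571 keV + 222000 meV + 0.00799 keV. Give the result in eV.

1445.19 eV

In eV:
  0.586 keV = 0.586 × 10³ eV = 586
  0.0582 keV = 0.0582 × 10³ eV = 58.2
  0.571 keV = 0.571 × 10³ eV = 571
  222000 meV = 222000 × 10⁻³ eV = 222
  0.00799 keV = 0.00799 × 10³ eV = 7.99
Sum: 586 + 58.2 + 571 + 222 + 7.99 = 1445.19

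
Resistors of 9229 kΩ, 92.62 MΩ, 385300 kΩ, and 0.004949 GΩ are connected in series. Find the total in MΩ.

In MΩ:
  9229 kΩ = 9229 × 10^-3 MΩ = 9.229
  92.62 MΩ → 92.62
  385300 kΩ = 385300 × 10^-3 MΩ = 385.3
  0.004949 GΩ = 0.004949 × 10^3 MΩ = 4.949
Sum: 9.229 + 92.62 + 385.3 + 4.949 = 492.098

492.098 MΩ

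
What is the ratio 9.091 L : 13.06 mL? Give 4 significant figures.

696.1

(9.091) / (13.06 × 10^-3) = 0.69609 × 10^3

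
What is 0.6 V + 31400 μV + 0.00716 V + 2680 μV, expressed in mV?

641.24 mV

In mV:
  0.6 V = 0.6 × 10³ mV = 600
  31400 μV = 31400 × 10⁻³ mV = 31.4
  0.00716 V = 0.00716 × 10³ mV = 7.16
  2680 μV = 2680 × 10⁻³ mV = 2.68
Sum: 600 + 31.4 + 7.16 + 2.68 = 641.24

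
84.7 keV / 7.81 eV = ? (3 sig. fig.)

(84.7 × 10^3) / (7.81) = 10.85 × 10^3

10800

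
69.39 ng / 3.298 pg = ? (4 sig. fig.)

(69.39 × 10^-9) / (3.298 × 10^-12) = 21.04 × 10^3

21040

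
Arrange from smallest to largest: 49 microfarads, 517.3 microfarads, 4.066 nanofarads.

49 microfarads = 0.000049 farads
517.3 microfarads = 0.0005173 farads
4.066 nanofarads = 0.000000004066 farads

4.066 nanofarads < 49 microfarads < 517.3 microfarads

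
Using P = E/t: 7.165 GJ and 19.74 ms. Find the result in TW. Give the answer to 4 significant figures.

(7.165 × 10^9) / (19.74 × 10^-3) = 0.362969 × 10^12 W

0.3630 TW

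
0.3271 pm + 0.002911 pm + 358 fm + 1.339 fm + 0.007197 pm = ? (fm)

696.547 fm

In fm:
  0.3271 pm = 0.3271 × 10^3 fm = 327.1
  0.002911 pm = 0.002911 × 10^3 fm = 2.911
  358 fm → 358
  1.339 fm → 1.339
  0.007197 pm = 0.007197 × 10^3 fm = 7.197
Sum: 327.1 + 2.911 + 358 + 1.339 + 7.197 = 696.547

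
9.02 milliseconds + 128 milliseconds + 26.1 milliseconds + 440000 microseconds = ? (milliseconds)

In milliseconds:
  9.02 milliseconds → 9.02
  128 milliseconds → 128
  26.1 milliseconds → 26.1
  440000 microseconds = 440000 × 10⁻³ milliseconds = 440
Sum: 9.02 + 128 + 26.1 + 440 = 603.12

603.12 milliseconds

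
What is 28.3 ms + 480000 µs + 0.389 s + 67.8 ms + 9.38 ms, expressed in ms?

974.48 ms

In ms:
  28.3 ms → 28.3
  480000 µs = 480000 × 10⁻³ ms = 480
  0.389 s = 0.389 × 10³ ms = 389
  67.8 ms → 67.8
  9.38 ms → 9.38
Sum: 28.3 + 480 + 389 + 67.8 + 9.38 = 974.48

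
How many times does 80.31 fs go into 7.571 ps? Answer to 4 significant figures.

94.27

(7.571 × 10⁻¹²) / (80.31 × 10⁻¹⁵) = 0.094272 × 10³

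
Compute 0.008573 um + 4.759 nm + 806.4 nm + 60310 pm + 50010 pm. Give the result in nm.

930.052 nm

In nm:
  0.008573 um = 0.008573 × 10^3 nm = 8.573
  4.759 nm → 4.759
  806.4 nm → 806.4
  60310 pm = 60310 × 10^-3 nm = 60.31
  50010 pm = 50010 × 10^-3 nm = 50.01
Sum: 8.573 + 4.759 + 806.4 + 60.31 + 50.01 = 930.052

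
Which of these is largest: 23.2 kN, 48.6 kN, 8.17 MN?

8.17 MN

23.2 kN = 23200 N
48.6 kN = 48600 N
8.17 MN = 8170000 N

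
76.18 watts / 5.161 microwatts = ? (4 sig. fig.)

(76.18) / (5.161e-6) = 14.761e6

14760000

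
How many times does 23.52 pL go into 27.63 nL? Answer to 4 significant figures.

(27.63e-9) / (23.52e-12) = 1.1747e3

1175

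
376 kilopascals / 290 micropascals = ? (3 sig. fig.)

(376 × 10^3) / (290 × 10^-6) = 1.297 × 10^9

1300000000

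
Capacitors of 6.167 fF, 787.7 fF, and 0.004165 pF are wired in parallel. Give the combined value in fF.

798.032 fF

In fF:
  6.167 fF → 6.167
  787.7 fF → 787.7
  0.004165 pF = 0.004165 × 10^3 fF = 4.165
Sum: 6.167 + 787.7 + 4.165 = 798.032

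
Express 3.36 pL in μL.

pico = 10^-12, micro = 10^-6; factor is 10^-6.
3.36 × 10^-6 = 0.00000336

0.00000336 μL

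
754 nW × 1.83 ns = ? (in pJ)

754e-9 × 1.83e-9 = 1379.82e-18 J

0.00137982 pJ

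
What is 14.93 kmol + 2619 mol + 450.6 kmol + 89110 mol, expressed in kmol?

In kmol:
  14.93 kmol → 14.93
  2619 mol = 2619e-3 kmol = 2.619
  450.6 kmol → 450.6
  89110 mol = 89110e-3 kmol = 89.11
Sum: 14.93 + 2.619 + 450.6 + 89.11 = 557.259

557.259 kmol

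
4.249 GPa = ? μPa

4249000000000000 μPa

giga = 10^9, micro = 10^-6; factor is 10^15.
4.249 × 10^15 = 4249000000000000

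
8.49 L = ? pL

(no prefix) = 10⁰, pico = 10⁻¹²; factor is 10¹².
8.49 × 10¹² = 8490000000000

8490000000000 pL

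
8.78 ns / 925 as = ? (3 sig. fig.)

(8.78e-9) / (925e-18) = 0.009492e9

9490000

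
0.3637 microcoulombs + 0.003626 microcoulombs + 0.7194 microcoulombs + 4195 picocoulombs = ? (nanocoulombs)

In nanocoulombs:
  0.3637 microcoulombs = 0.3637e3 nanocoulombs = 363.7
  0.003626 microcoulombs = 0.003626e3 nanocoulombs = 3.626
  0.7194 microcoulombs = 0.7194e3 nanocoulombs = 719.4
  4195 picocoulombs = 4195e-3 nanocoulombs = 4.195
Sum: 363.7 + 3.626 + 719.4 + 4.195 = 1090.921

1090.921 nanocoulombs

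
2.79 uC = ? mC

0.00279 mC

micro = 10⁻⁶, milli = 10⁻³; factor is 10⁻³.
2.79 × 10⁻³ = 0.00279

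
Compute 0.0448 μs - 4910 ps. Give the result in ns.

39.89 ns

In ns:
  0.0448 μs = 0.0448e3 ns = 44.8
  4910 ps = 4910e-3 ns = 4.91
Difference: 44.8 - 4.91 = 39.89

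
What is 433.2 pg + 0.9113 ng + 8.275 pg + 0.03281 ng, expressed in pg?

In pg:
  433.2 pg → 433.2
  0.9113 ng = 0.9113 × 10³ pg = 911.3
  8.275 pg → 8.275
  0.03281 ng = 0.03281 × 10³ pg = 32.81
Sum: 433.2 + 911.3 + 8.275 + 32.81 = 1385.585

1385.585 pg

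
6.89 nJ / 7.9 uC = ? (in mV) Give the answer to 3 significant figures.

(6.89e-9) / (7.9e-6) = 0.87215e-3 V

0.872 mV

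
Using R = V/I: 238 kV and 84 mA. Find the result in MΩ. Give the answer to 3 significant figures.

(238 × 10³) / (84 × 10⁻³) = 2.8333 × 10⁶ Ω

2.83 MΩ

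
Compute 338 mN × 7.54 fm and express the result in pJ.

0.00254852 pJ

338 × 10⁻³ × 7.54 × 10⁻¹⁵ = 2548.52 × 10⁻¹⁸ J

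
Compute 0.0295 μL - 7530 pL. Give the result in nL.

21.97 nL

In nL:
  0.0295 μL = 0.0295 × 10^3 nL = 29.5
  7530 pL = 7530 × 10^-3 nL = 7.53
Difference: 29.5 - 7.53 = 21.97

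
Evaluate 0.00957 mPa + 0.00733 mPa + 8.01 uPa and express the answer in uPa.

24.91 uPa

In uPa:
  0.00957 mPa = 0.00957 × 10³ uPa = 9.57
  0.00733 mPa = 0.00733 × 10³ uPa = 7.33
  8.01 uPa → 8.01
Sum: 9.57 + 7.33 + 8.01 = 24.91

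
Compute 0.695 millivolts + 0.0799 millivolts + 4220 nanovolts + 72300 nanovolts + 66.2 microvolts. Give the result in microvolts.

917.62 microvolts

In microvolts:
  0.695 millivolts = 0.695 × 10³ microvolts = 695
  0.0799 millivolts = 0.0799 × 10³ microvolts = 79.9
  4220 nanovolts = 4220 × 10⁻³ microvolts = 4.22
  72300 nanovolts = 72300 × 10⁻³ microvolts = 72.3
  66.2 microvolts → 66.2
Sum: 695 + 79.9 + 4.22 + 72.3 + 66.2 = 917.62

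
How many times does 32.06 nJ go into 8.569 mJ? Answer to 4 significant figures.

267300

(8.569 × 10^-3) / (32.06 × 10^-9) = 0.26728 × 10^6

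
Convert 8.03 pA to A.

pico = 1e-12, (no prefix) = 1e0; factor is 1e-12.
8.03 × 1e-12 = 0.00000000000803

0.00000000000803 A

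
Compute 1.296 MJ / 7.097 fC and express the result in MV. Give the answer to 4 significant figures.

(1.296 × 10^6) / (7.097 × 10^-15) = 0.182612 × 10^21 V

182600000000000 MV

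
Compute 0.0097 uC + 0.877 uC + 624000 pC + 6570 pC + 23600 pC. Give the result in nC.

In nC:
  0.0097 uC = 0.0097e3 nC = 9.7
  0.877 uC = 0.877e3 nC = 877
  624000 pC = 624000e-3 nC = 624
  6570 pC = 6570e-3 nC = 6.57
  23600 pC = 23600e-3 nC = 23.6
Sum: 9.7 + 877 + 624 + 6.57 + 23.6 = 1540.87

1540.87 nC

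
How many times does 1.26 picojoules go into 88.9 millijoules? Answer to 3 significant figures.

70600000000

(88.9 × 10^-3) / (1.26 × 10^-12) = 70.56 × 10^9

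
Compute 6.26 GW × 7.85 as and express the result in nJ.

6.26 × 10⁹ × 7.85 × 10⁻¹⁸ = 49.141 × 10⁻⁹ J

49.141 nJ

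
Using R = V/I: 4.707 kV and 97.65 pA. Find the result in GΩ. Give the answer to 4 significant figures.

(4.707 × 10^3) / (97.65 × 10^-12) = 0.0482028 × 10^15 Ω

48200 GΩ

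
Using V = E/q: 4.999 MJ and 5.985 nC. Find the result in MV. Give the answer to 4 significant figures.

835300000 MV

(4.999e6) / (5.985e-9) = 0.835255e15 V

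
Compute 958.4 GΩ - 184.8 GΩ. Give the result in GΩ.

In GΩ:
  958.4 GΩ → 958.4
  184.8 GΩ → 184.8
Difference: 958.4 - 184.8 = 773.6

773.6 GΩ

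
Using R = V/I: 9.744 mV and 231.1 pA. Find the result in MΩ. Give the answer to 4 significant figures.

(9.744e-3) / (231.1e-12) = 0.0421636e9 Ω

42.16 MΩ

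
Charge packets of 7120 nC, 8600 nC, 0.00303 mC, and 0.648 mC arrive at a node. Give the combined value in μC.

In μC:
  7120 nC = 7120 × 10^-3 μC = 7.12
  8600 nC = 8600 × 10^-3 μC = 8.6
  0.00303 mC = 0.00303 × 10^3 μC = 3.03
  0.648 mC = 0.648 × 10^3 μC = 648
Sum: 7.12 + 8.6 + 3.03 + 648 = 666.75

666.75 μC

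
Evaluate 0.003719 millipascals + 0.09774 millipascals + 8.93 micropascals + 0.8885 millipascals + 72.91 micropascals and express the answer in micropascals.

1071.799 micropascals

In micropascals:
  0.003719 millipascals = 0.003719e3 micropascals = 3.719
  0.09774 millipascals = 0.09774e3 micropascals = 97.74
  8.93 micropascals → 8.93
  0.8885 millipascals = 0.8885e3 micropascals = 888.5
  72.91 micropascals → 72.91
Sum: 3.719 + 97.74 + 8.93 + 888.5 + 72.91 = 1071.799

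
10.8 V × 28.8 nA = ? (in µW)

10.8 × 28.8e-9 = 311.04e-9 W

0.31104 µW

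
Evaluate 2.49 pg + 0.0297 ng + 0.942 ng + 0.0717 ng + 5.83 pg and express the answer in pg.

1051.72 pg

In pg:
  2.49 pg → 2.49
  0.0297 ng = 0.0297e3 pg = 29.7
  0.942 ng = 0.942e3 pg = 942
  0.0717 ng = 0.0717e3 pg = 71.7
  5.83 pg → 5.83
Sum: 2.49 + 29.7 + 942 + 71.7 + 5.83 = 1051.72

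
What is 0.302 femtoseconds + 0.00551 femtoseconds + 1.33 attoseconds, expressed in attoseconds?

308.84 attoseconds

In attoseconds:
  0.302 femtoseconds = 0.302 × 10³ attoseconds = 302
  0.00551 femtoseconds = 0.00551 × 10³ attoseconds = 5.51
  1.33 attoseconds → 1.33
Sum: 302 + 5.51 + 1.33 = 308.84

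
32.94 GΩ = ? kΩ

giga = 10⁹, kilo = 10³; factor is 10⁶.
32.94 × 10⁶ = 32940000

32940000 kΩ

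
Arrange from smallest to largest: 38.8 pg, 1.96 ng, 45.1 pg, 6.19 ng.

38.8 pg < 45.1 pg < 1.96 ng < 6.19 ng

38.8 pg = 0.0000000000388 g
1.96 ng = 0.00000000196 g
45.1 pg = 0.0000000000451 g
6.19 ng = 0.00000000619 g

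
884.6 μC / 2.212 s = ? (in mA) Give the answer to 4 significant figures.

(884.6 × 10⁻⁶) / (2.212) = 399.91 × 10⁻⁶ A

0.3999 mA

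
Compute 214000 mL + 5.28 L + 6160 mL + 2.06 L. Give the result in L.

227.5 L

In L:
  214000 mL = 214000 × 10⁻³ L = 214
  5.28 L → 5.28
  6160 mL = 6160 × 10⁻³ L = 6.16
  2.06 L → 2.06
Sum: 214 + 5.28 + 6.16 + 2.06 = 227.5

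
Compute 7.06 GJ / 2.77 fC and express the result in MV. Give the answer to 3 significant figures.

(7.06 × 10^9) / (2.77 × 10^-15) = 2.5487 × 10^24 V

2550000000000000000 MV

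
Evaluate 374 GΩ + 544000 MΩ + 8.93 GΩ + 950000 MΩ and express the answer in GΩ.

In GΩ:
  374 GΩ → 374
  544000 MΩ = 544000 × 10⁻³ GΩ = 544
  8.93 GΩ → 8.93
  950000 MΩ = 950000 × 10⁻³ GΩ = 950
Sum: 374 + 544 + 8.93 + 950 = 1876.93

1876.93 GΩ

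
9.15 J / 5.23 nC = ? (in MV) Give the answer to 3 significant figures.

(9.15) / (5.23 × 10⁻⁹) = 1.7495 × 10⁹ V

1750 MV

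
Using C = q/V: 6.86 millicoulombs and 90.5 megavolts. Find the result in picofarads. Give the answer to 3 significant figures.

(6.86 × 10^-3) / (90.5 × 10^6) = 0.075801 × 10^-9 F

75.8 picofarads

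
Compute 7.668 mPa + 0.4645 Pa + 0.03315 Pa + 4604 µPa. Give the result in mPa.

509.922 mPa

In mPa:
  7.668 mPa → 7.668
  0.4645 Pa = 0.4645 × 10³ mPa = 464.5
  0.03315 Pa = 0.03315 × 10³ mPa = 33.15
  4604 µPa = 4604 × 10⁻³ mPa = 4.604
Sum: 7.668 + 464.5 + 33.15 + 4.604 = 509.922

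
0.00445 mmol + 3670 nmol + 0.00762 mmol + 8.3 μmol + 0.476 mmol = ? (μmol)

In μmol:
  0.00445 mmol = 0.00445 × 10³ μmol = 4.45
  3670 nmol = 3670 × 10⁻³ μmol = 3.67
  0.00762 mmol = 0.00762 × 10³ μmol = 7.62
  8.3 μmol → 8.3
  0.476 mmol = 0.476 × 10³ μmol = 476
Sum: 4.45 + 3.67 + 7.62 + 8.3 + 476 = 500.04

500.04 μmol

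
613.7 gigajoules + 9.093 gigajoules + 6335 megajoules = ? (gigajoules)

In gigajoules:
  613.7 gigajoules → 613.7
  9.093 gigajoules → 9.093
  6335 megajoules = 6335 × 10⁻³ gigajoules = 6.335
Sum: 613.7 + 9.093 + 6.335 = 629.128

629.128 gigajoules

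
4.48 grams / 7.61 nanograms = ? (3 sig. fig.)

589000000

(4.48) / (7.61 × 10^-9) = 0.5887 × 10^9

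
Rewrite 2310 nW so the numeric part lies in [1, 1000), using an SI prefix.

= 2.31 × 10^-6 W; 10^-6 is micro.

2.31 μW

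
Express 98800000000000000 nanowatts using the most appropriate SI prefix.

98.8 megawatts

= 98.8e6 watts; 1e6 is mega.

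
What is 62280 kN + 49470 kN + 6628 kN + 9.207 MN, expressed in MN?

127.585 MN

In MN:
  62280 kN = 62280e-3 MN = 62.28
  49470 kN = 49470e-3 MN = 49.47
  6628 kN = 6628e-3 MN = 6.628
  9.207 MN → 9.207
Sum: 62.28 + 49.47 + 6.628 + 9.207 = 127.585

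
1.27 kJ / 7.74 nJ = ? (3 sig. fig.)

164000000000

(1.27 × 10^3) / (7.74 × 10^-9) = 0.1641 × 10^12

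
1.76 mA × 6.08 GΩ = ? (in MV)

1.76 × 10^-3 × 6.08 × 10^9 = 10.7008 × 10^6 V

10.7008 MV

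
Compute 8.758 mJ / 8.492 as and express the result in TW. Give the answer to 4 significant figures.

1031 TW

(8.758e-3) / (8.492e-18) = 1.03132e15 W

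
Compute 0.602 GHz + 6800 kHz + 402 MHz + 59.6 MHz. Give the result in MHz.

1070.4 MHz

In MHz:
  0.602 GHz = 0.602 × 10^3 MHz = 602
  6800 kHz = 6800 × 10^-3 MHz = 6.8
  402 MHz → 402
  59.6 MHz → 59.6
Sum: 602 + 6.8 + 402 + 59.6 = 1070.4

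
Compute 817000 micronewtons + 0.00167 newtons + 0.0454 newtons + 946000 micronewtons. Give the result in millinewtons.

1810.07 millinewtons

In millinewtons:
  817000 micronewtons = 817000e-3 millinewtons = 817
  0.00167 newtons = 0.00167e3 millinewtons = 1.67
  0.0454 newtons = 0.0454e3 millinewtons = 45.4
  946000 micronewtons = 946000e-3 millinewtons = 946
Sum: 817 + 1.67 + 45.4 + 946 = 1810.07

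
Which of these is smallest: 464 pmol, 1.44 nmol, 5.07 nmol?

464 pmol = 0.000000000464 mol
1.44 nmol = 0.00000000144 mol
5.07 nmol = 0.00000000507 mol

464 pmol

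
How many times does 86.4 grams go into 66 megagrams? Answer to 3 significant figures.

764000

(66 × 10⁶) / (86.4) = 0.7639 × 10⁶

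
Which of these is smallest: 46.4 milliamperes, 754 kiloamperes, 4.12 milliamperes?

46.4 milliamperes = 0.0464 amperes
754 kiloamperes = 754000 amperes
4.12 milliamperes = 0.00412 amperes

4.12 milliamperes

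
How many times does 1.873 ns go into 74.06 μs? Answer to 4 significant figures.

(74.06 × 10^-6) / (1.873 × 10^-9) = 39.541 × 10^3

39540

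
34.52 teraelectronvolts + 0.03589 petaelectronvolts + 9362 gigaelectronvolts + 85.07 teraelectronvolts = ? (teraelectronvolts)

In teraelectronvolts:
  34.52 teraelectronvolts → 34.52
  0.03589 petaelectronvolts = 0.03589 × 10³ teraelectronvolts = 35.89
  9362 gigaelectronvolts = 9362 × 10⁻³ teraelectronvolts = 9.362
  85.07 teraelectronvolts → 85.07
Sum: 34.52 + 35.89 + 9.362 + 85.07 = 164.842

164.842 teraelectronvolts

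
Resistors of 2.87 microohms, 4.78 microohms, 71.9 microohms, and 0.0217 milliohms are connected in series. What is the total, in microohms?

101.25 microohms

In microohms:
  2.87 microohms → 2.87
  4.78 microohms → 4.78
  71.9 microohms → 71.9
  0.0217 milliohms = 0.0217 × 10³ microohms = 21.7
Sum: 2.87 + 4.78 + 71.9 + 21.7 = 101.25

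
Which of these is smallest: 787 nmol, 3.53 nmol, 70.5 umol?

787 nmol = 0.000000787 mol
3.53 nmol = 0.00000000353 mol
70.5 umol = 0.0000705 mol

3.53 nmol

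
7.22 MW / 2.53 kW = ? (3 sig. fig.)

(7.22e6) / (2.53e3) = 2.854e3

2850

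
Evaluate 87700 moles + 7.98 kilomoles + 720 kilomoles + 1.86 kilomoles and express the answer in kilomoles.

817.54 kilomoles

In kilomoles:
  87700 moles = 87700 × 10⁻³ kilomoles = 87.7
  7.98 kilomoles → 7.98
  720 kilomoles → 720
  1.86 kilomoles → 1.86
Sum: 87.7 + 7.98 + 720 + 1.86 = 817.54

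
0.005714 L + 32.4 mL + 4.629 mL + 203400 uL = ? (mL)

In mL:
  0.005714 L = 0.005714 × 10^3 mL = 5.714
  32.4 mL → 32.4
  4.629 mL → 4.629
  203400 uL = 203400 × 10^-3 mL = 203.4
Sum: 5.714 + 32.4 + 4.629 + 203.4 = 246.143

246.143 mL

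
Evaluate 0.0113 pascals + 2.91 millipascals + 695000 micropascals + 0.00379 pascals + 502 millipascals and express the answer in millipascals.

1215 millipascals

In millipascals:
  0.0113 pascals = 0.0113 × 10³ millipascals = 11.3
  2.91 millipascals → 2.91
  695000 micropascals = 695000 × 10⁻³ millipascals = 695
  0.00379 pascals = 0.00379 × 10³ millipascals = 3.79
  502 millipascals → 502
Sum: 11.3 + 2.91 + 695 + 3.79 + 502 = 1215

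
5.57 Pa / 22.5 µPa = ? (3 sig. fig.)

248000

(5.57) / (22.5e-6) = 0.2476e6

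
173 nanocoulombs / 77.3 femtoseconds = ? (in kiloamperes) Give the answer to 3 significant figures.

(173e-9) / (77.3e-15) = 2.238e6 A

2240 kiloamperes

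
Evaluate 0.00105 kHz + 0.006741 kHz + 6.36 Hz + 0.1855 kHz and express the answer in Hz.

In Hz:
  0.00105 kHz = 0.00105 × 10^3 Hz = 1.05
  0.006741 kHz = 0.006741 × 10^3 Hz = 6.741
  6.36 Hz → 6.36
  0.1855 kHz = 0.1855 × 10^3 Hz = 185.5
Sum: 1.05 + 6.741 + 6.36 + 185.5 = 199.651

199.651 Hz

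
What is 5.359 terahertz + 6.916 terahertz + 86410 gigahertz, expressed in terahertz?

98.685 terahertz

In terahertz:
  5.359 terahertz → 5.359
  6.916 terahertz → 6.916
  86410 gigahertz = 86410 × 10⁻³ terahertz = 86.41
Sum: 5.359 + 6.916 + 86.41 = 98.685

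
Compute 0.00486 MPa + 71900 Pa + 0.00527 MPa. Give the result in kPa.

In kPa:
  0.00486 MPa = 0.00486 × 10^3 kPa = 4.86
  71900 Pa = 71900 × 10^-3 kPa = 71.9
  0.00527 MPa = 0.00527 × 10^3 kPa = 5.27
Sum: 4.86 + 71.9 + 5.27 = 82.03

82.03 kPa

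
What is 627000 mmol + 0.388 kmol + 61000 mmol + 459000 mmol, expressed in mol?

1535 mol

In mol:
  627000 mmol = 627000e-3 mol = 627
  0.388 kmol = 0.388e3 mol = 388
  61000 mmol = 61000e-3 mol = 61
  459000 mmol = 459000e-3 mol = 459
Sum: 627 + 388 + 61 + 459 = 1535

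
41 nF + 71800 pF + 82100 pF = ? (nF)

194.9 nF

In nF:
  41 nF → 41
  71800 pF = 71800 × 10^-3 nF = 71.8
  82100 pF = 82100 × 10^-3 nF = 82.1
Sum: 41 + 71.8 + 82.1 = 194.9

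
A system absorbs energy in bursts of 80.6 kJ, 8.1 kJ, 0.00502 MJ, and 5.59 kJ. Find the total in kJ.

In kJ:
  80.6 kJ → 80.6
  8.1 kJ → 8.1
  0.00502 MJ = 0.00502 × 10^3 kJ = 5.02
  5.59 kJ → 5.59
Sum: 80.6 + 8.1 + 5.02 + 5.59 = 99.31

99.31 kJ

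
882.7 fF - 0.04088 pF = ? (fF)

841.82 fF

In fF:
  882.7 fF → 882.7
  0.04088 pF = 0.04088e3 fF = 40.88
Difference: 882.7 - 40.88 = 841.82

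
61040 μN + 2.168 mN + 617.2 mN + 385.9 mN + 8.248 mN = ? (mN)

In mN:
  61040 μN = 61040e-3 mN = 61.04
  2.168 mN → 2.168
  617.2 mN → 617.2
  385.9 mN → 385.9
  8.248 mN → 8.248
Sum: 61.04 + 2.168 + 617.2 + 385.9 + 8.248 = 1074.556

1074.556 mN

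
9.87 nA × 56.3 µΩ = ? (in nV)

0.000555681 nV

9.87e-9 × 56.3e-6 = 555.681e-15 V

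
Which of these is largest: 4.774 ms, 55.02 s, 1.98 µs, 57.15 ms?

4.774 ms = 0.004774 s
55.02 s = 55.02 s
1.98 µs = 0.00000198 s
57.15 ms = 0.05715 s

55.02 s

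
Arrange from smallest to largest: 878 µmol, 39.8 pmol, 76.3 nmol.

878 µmol = 0.000878 mol
39.8 pmol = 0.0000000000398 mol
76.3 nmol = 0.0000000763 mol

39.8 pmol < 76.3 nmol < 878 µmol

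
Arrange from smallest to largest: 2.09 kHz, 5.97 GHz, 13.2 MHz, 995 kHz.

2.09 kHz < 995 kHz < 13.2 MHz < 5.97 GHz

2.09 kHz = 2090 Hz
5.97 GHz = 5970000000 Hz
13.2 MHz = 13200000 Hz
995 kHz = 995000 Hz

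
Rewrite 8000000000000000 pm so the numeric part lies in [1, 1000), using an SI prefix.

= 8e3 m; 1e3 is kilo.

8 km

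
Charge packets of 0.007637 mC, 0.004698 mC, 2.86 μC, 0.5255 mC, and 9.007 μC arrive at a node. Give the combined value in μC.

In μC:
  0.007637 mC = 0.007637e3 μC = 7.637
  0.004698 mC = 0.004698e3 μC = 4.698
  2.86 μC → 2.86
  0.5255 mC = 0.5255e3 μC = 525.5
  9.007 μC → 9.007
Sum: 7.637 + 4.698 + 2.86 + 525.5 + 9.007 = 549.702

549.702 μC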